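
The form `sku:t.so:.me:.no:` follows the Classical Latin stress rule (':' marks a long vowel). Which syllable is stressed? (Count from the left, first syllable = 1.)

3

Classical Latin: stress the penult if heavy (long vowel or closed), else the antepenult.
Weights: 2 so: H, 3 me: H, 4 no: H.
The penult (syllable 3, me:) is heavy, so it takes stress.
Stress on syllable 3: sku:t.so:.ˈme:.no:.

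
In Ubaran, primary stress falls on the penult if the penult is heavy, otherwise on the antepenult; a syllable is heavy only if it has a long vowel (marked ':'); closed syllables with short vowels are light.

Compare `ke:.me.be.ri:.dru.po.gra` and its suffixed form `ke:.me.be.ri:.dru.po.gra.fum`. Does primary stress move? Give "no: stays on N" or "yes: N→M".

Base `ke:.me.be.ri:.dru.po.gra` (7 syllables):
  Weights: 5 dru L, 6 po L, 7 gra L.
  The penult (syllable 6, po) is light, so stress falls on the antepenult (syllable 5, dru).
  → primary stress on syllable 5.
Suffixed `ke:.me.be.ri:.dru.po.gra.fum` (8 syllables):
  Weights: 6 po L, 7 gra L, 8 fum L.
  The penult (syllable 7, gra) is light, so stress falls on the antepenult (syllable 6, po).
  → primary stress on syllable 6.

yes: 5→6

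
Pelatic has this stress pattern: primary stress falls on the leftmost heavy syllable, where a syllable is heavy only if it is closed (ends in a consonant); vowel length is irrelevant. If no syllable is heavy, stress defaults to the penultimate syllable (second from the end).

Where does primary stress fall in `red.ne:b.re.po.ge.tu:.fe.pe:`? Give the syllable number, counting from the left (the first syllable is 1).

Weights: 1 red H, 2 ne:b H, 3 re L, 4 po L, 5 ge L, 6 tu: L, 7 fe L, 8 pe: L.
Heavy syllables in the domain: 1, 2. The leftmost is syllable 1 (red).
Primary stress: syllable 1 → ˈred.ne:b.re.po.ge.tu:.fe.pe:.

1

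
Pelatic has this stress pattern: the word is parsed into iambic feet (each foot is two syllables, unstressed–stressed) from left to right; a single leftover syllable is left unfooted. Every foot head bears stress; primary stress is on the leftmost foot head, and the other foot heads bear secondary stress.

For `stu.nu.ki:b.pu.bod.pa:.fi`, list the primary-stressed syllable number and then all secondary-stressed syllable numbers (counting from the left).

Parse left to right into iambic (σˈσ) feet: (stu.ˈnu) (ki:b.ˈpu) (bod.ˈpa:) fi. Syllable 7 is left unfooted.
Foot heads (stressed positions): 2, 4, 6.
End Rule Leftmost: primary stress on the leftmost head = syllable 2.
Secondary stress on 4, 6: stu.ˈnu.ki:b.ˌpu.bod.ˌpa:.fi.

primary 2, secondary 4, 6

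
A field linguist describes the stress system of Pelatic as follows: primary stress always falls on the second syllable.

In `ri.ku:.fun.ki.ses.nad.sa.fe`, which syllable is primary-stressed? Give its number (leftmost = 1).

2

The word has 8 syllables; the second syllable is syllable 2 (ku:).
Primary stress: syllable 2 → ri.ˈku:.fun.ki.ses.nad.sa.fe.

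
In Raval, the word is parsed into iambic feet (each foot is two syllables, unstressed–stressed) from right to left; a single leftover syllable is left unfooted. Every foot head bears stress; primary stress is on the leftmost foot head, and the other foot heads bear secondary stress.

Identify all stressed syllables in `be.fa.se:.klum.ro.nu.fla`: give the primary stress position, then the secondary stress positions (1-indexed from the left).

Parse right to left into iambic (σˈσ) feet: be (fa.ˈse:) (klum.ˈro) (nu.ˈfla). Syllable 1 is left unfooted.
Foot heads (stressed positions): 3, 5, 7.
End Rule Leftmost: primary stress on the leftmost head = syllable 3.
Secondary stress on 5, 7: be.fa.ˈse:.klum.ˌro.nu.ˌfla.

primary 3, secondary 5, 7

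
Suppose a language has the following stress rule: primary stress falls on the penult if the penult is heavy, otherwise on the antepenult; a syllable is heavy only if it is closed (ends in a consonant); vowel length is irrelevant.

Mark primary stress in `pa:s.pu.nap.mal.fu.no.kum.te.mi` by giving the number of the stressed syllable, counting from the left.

Weights: 7 kum H, 8 te L, 9 mi L.
The penult (syllable 8, te) is light, so stress falls on the antepenult (syllable 7, kum).
Primary stress: syllable 7 → pa:s.pu.nap.mal.fu.no.ˈkum.te.mi.

7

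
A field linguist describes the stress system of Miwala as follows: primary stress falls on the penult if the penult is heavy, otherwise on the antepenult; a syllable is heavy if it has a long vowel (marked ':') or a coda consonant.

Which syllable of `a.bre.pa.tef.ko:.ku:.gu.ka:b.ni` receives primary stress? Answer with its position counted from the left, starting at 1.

Weights: 7 gu L, 8 ka:b H, 9 ni L.
The penult (syllable 8, ka:b) is heavy, so it takes stress.
Primary stress: syllable 8 → a.bre.pa.tef.ko:.ku:.gu.ˈka:b.ni.

8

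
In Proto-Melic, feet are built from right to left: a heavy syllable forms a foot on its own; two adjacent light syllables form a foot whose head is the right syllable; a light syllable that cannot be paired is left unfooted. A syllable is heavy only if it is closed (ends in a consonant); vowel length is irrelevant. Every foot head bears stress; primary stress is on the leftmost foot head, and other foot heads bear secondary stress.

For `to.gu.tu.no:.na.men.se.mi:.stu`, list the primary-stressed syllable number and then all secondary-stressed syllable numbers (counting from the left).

primary 3, secondary 5, 6, 9

Weights: 1 to L, 2 gu L, 3 tu L, 4 no: L, 5 na L, 6 men H, 7 se L, 8 mi: L, 9 stu L.
Parse right to left (heavy = foot alone; LL = one foot; stranded L unfooted): to (gu.ˈtu) (no:.ˈna) (ˈmen) se (mi:.ˈstu).
Foot heads: 3, 5, 6, 9.
Primary stress on the leftmost head = syllable 3.
Secondary stress on 5, 6, 9: to.gu.ˈtu.no:.ˌna.ˌmen.se.mi:.ˌstu.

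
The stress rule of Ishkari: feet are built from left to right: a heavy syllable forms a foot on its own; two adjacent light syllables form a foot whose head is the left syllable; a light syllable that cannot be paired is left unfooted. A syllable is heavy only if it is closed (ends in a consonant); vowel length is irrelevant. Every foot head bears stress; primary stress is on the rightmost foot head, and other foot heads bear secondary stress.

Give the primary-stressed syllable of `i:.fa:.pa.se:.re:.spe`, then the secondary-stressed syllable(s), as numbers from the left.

primary 5, secondary 1, 3

Weights: 1 i: L, 2 fa: L, 3 pa L, 4 se: L, 5 re: L, 6 spe L.
Parse left to right (heavy = foot alone; LL = one foot; stranded L unfooted): (ˈi:.fa:) (ˈpa.se:) (ˈre:.spe).
Foot heads: 1, 3, 5.
Primary stress on the rightmost head = syllable 5.
Secondary stress on 1, 3: ˌi:.fa:.ˌpa.se:.ˈre:.spe.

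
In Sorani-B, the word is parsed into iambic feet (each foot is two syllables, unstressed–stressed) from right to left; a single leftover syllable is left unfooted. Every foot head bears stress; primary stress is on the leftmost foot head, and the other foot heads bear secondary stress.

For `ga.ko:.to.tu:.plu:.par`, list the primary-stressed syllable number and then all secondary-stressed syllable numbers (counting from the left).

Parse right to left into iambic (σˈσ) feet: (ga.ˈko:) (to.ˈtu:) (plu:.ˈpar).
Foot heads (stressed positions): 2, 4, 6.
End Rule Leftmost: primary stress on the leftmost head = syllable 2.
Secondary stress on 4, 6: ga.ˈko:.to.ˌtu:.plu:.ˌpar.

primary 2, secondary 4, 6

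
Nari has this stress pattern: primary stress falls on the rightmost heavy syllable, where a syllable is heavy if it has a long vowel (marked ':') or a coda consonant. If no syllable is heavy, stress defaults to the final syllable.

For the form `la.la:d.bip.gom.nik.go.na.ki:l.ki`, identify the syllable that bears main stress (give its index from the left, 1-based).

8

Weights: 1 la L, 2 la:d H, 3 bip H, 4 gom H, 5 nik H, 6 go L, 7 na L, 8 ki:l H, 9 ki L.
Heavy syllables in the domain: 2, 3, 4, 5, 8. The rightmost is syllable 8 (ki:l).
Primary stress: syllable 8 → la.la:d.bip.gom.nik.go.na.ˈki:l.ki.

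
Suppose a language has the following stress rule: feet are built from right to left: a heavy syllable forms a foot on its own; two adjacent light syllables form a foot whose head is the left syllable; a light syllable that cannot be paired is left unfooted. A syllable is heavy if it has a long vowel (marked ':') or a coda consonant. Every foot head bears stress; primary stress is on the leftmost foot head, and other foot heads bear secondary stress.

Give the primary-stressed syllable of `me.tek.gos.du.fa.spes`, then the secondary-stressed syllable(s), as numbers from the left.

Weights: 1 me L, 2 tek H, 3 gos H, 4 du L, 5 fa L, 6 spes H.
Parse right to left (heavy = foot alone; LL = one foot; stranded L unfooted): me (ˈtek) (ˈgos) (ˈdu.fa) (ˈspes).
Foot heads: 2, 3, 4, 6.
Primary stress on the leftmost head = syllable 2.
Secondary stress on 3, 4, 6: me.ˈtek.ˌgos.ˌdu.fa.ˌspes.

primary 2, secondary 3, 4, 6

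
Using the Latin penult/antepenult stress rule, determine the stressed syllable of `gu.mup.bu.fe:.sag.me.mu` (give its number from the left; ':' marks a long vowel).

Classical Latin: stress the penult if heavy (long vowel or closed), else the antepenult.
Weights: 5 sag H, 6 me L, 7 mu L.
The penult (syllable 6, me) is light, so stress falls on the antepenult (syllable 5, sag).
Stress on syllable 5: gu.mup.bu.fe:.ˈsag.me.mu.

5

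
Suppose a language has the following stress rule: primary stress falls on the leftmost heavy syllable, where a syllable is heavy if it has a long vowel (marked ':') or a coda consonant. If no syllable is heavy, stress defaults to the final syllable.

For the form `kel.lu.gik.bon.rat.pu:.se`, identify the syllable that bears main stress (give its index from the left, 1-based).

1

Weights: 1 kel H, 2 lu L, 3 gik H, 4 bon H, 5 rat H, 6 pu: H, 7 se L.
Heavy syllables in the domain: 1, 3, 4, 5, 6. The leftmost is syllable 1 (kel).
Primary stress: syllable 1 → ˈkel.lu.gik.bon.rat.pu:.se.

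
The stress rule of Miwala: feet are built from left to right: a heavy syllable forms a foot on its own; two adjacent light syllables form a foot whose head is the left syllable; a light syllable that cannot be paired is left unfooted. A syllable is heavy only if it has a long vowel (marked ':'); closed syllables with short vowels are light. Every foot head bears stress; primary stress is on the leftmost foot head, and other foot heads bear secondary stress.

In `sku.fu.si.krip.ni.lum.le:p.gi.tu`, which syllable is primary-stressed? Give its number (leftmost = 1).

1

Weights: 1 sku L, 2 fu L, 3 si L, 4 krip L, 5 ni L, 6 lum L, 7 le:p H, 8 gi L, 9 tu L.
Parse left to right (heavy = foot alone; LL = one foot; stranded L unfooted): (ˈsku.fu) (ˈsi.krip) (ˈni.lum) (ˈle:p) (ˈgi.tu).
Foot heads: 1, 3, 5, 7, 8.
Primary stress on the leftmost head = syllable 1.
Primary stress: syllable 1 → ˈsku.fu.si.krip.ni.lum.le:p.gi.tu.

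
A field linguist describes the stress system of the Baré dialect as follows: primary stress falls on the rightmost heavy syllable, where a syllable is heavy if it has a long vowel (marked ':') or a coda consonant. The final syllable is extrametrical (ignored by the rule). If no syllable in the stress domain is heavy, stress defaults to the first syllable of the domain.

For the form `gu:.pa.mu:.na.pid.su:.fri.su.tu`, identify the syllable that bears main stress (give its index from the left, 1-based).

6

The final syllable (9, tu) is extrametrical; the stress domain is syllables 1–8.
Weights: 1 gu: H, 2 pa L, 3 mu: H, 4 na L, 5 pid H, 6 su: H, 7 fri L, 8 su L.
Heavy syllables in the domain: 1, 3, 5, 6. The rightmost is syllable 6 (su:).
Primary stress: syllable 6 → gu:.pa.mu:.na.pid.ˈsu:.fri.su.tu.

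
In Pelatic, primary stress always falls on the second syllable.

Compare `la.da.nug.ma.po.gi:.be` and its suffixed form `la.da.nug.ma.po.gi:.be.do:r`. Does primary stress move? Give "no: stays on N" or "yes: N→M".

no: stays on 2

Base `la.da.nug.ma.po.gi:.be` (7 syllables):
  The word has 7 syllables; the second syllable is syllable 2 (da).
  → primary stress on syllable 2.
Suffixed `la.da.nug.ma.po.gi:.be.do:r` (8 syllables):
  The word has 8 syllables; the second syllable is syllable 2 (da).
  → primary stress on syllable 2.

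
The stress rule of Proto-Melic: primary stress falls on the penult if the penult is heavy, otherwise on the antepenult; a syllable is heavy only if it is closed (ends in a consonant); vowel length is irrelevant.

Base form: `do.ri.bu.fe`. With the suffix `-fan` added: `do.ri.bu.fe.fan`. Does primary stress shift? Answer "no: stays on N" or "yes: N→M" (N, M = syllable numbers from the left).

yes: 2→3

Base `do.ri.bu.fe` (4 syllables):
  Weights: 2 ri L, 3 bu L, 4 fe L.
  The penult (syllable 3, bu) is light, so stress falls on the antepenult (syllable 2, ri).
  → primary stress on syllable 2.
Suffixed `do.ri.bu.fe.fan` (5 syllables):
  Weights: 3 bu L, 4 fe L, 5 fan H.
  The penult (syllable 4, fe) is light, so stress falls on the antepenult (syllable 3, bu).
  → primary stress on syllable 3.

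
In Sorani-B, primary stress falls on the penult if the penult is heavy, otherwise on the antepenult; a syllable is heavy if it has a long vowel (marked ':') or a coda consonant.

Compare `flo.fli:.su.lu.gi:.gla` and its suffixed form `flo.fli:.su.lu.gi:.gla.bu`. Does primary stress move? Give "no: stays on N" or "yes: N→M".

no: stays on 5

Base `flo.fli:.su.lu.gi:.gla` (6 syllables):
  Weights: 4 lu L, 5 gi: H, 6 gla L.
  The penult (syllable 5, gi:) is heavy, so it takes stress.
  → primary stress on syllable 5.
Suffixed `flo.fli:.su.lu.gi:.gla.bu` (7 syllables):
  Weights: 5 gi: H, 6 gla L, 7 bu L.
  The penult (syllable 6, gla) is light, so stress falls on the antepenult (syllable 5, gi:).
  → primary stress on syllable 5.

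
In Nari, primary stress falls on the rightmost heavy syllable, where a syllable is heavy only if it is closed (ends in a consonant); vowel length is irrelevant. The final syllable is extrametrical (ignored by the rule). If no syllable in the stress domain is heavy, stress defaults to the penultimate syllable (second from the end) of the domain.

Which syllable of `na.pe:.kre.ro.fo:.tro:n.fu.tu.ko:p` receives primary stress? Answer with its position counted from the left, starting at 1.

The final syllable (9, ko:p) is extrametrical; the stress domain is syllables 1–8.
Weights: 1 na L, 2 pe: L, 3 kre L, 4 ro L, 5 fo: L, 6 tro:n H, 7 fu L, 8 tu L.
Heavy syllables in the domain: 6. The rightmost is syllable 6 (tro:n).
Primary stress: syllable 6 → na.pe:.kre.ro.fo:.ˈtro:n.fu.tu.ko:p.

6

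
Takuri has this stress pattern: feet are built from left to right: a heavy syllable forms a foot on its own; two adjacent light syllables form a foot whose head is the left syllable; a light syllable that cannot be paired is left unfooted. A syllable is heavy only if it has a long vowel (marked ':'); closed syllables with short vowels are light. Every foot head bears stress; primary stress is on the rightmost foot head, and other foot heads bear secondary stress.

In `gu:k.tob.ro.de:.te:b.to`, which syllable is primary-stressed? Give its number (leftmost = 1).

5

Weights: 1 gu:k H, 2 tob L, 3 ro L, 4 de: H, 5 te:b H, 6 to L.
Parse left to right (heavy = foot alone; LL = one foot; stranded L unfooted): (ˈgu:k) (ˈtob.ro) (ˈde:) (ˈte:b) to.
Foot heads: 1, 2, 4, 5.
Primary stress on the rightmost head = syllable 5.
Primary stress: syllable 5 → gu:k.tob.ro.de:.ˈte:b.to.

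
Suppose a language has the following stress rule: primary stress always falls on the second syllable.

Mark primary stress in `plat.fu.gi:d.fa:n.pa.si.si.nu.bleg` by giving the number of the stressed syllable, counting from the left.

2

The word has 9 syllables; the second syllable is syllable 2 (fu).
Primary stress: syllable 2 → plat.ˈfu.gi:d.fa:n.pa.si.si.nu.bleg.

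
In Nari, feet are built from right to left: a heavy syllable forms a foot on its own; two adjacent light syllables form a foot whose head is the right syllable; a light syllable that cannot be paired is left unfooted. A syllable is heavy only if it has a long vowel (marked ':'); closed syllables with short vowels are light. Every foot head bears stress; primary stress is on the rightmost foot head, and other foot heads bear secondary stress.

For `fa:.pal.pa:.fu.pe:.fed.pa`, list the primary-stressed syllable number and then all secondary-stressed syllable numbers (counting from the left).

primary 7, secondary 1, 3, 5

Weights: 1 fa: H, 2 pal L, 3 pa: H, 4 fu L, 5 pe: H, 6 fed L, 7 pa L.
Parse right to left (heavy = foot alone; LL = one foot; stranded L unfooted): (ˈfa:) pal (ˈpa:) fu (ˈpe:) (fed.ˈpa).
Foot heads: 1, 3, 5, 7.
Primary stress on the rightmost head = syllable 7.
Secondary stress on 1, 3, 5: ˌfa:.pal.ˌpa:.fu.ˌpe:.fed.ˈpa.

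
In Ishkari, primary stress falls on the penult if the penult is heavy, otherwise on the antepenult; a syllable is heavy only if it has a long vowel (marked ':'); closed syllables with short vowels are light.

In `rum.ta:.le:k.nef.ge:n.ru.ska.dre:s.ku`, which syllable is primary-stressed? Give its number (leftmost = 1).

8

Weights: 7 ska L, 8 dre:s H, 9 ku L.
The penult (syllable 8, dre:s) is heavy, so it takes stress.
Primary stress: syllable 8 → rum.ta:.le:k.nef.ge:n.ru.ska.ˈdre:s.ku.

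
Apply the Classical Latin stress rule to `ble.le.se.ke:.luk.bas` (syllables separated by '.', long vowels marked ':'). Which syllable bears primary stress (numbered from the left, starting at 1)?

5

Classical Latin: stress the penult if heavy (long vowel or closed), else the antepenult.
Weights: 4 ke: H, 5 luk H, 6 bas H.
The penult (syllable 5, luk) is heavy, so it takes stress.
Stress on syllable 5: ble.le.se.ke:.ˈluk.bas.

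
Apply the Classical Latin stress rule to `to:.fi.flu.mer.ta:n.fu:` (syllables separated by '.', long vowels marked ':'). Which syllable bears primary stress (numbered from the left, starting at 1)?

Classical Latin: stress the penult if heavy (long vowel or closed), else the antepenult.
Weights: 4 mer H, 5 ta:n H, 6 fu: H.
The penult (syllable 5, ta:n) is heavy, so it takes stress.
Stress on syllable 5: to:.fi.flu.mer.ˈta:n.fu:.

5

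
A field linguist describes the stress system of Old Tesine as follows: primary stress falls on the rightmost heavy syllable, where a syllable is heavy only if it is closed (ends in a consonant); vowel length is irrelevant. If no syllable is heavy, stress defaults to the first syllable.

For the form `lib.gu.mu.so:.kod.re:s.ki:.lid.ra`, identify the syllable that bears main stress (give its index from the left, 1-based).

Weights: 1 lib H, 2 gu L, 3 mu L, 4 so: L, 5 kod H, 6 re:s H, 7 ki: L, 8 lid H, 9 ra L.
Heavy syllables in the domain: 1, 5, 6, 8. The rightmost is syllable 8 (lid).
Primary stress: syllable 8 → lib.gu.mu.so:.kod.re:s.ki:.ˈlid.ra.

8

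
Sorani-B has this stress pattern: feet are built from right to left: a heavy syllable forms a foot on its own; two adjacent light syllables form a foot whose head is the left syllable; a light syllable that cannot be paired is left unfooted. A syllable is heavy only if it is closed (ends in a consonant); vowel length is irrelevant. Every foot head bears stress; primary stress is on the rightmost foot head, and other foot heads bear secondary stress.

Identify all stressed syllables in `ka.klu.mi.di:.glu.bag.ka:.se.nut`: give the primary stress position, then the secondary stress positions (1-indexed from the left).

primary 9, secondary 2, 4, 6, 7

Weights: 1 ka L, 2 klu L, 3 mi L, 4 di: L, 5 glu L, 6 bag H, 7 ka: L, 8 se L, 9 nut H.
Parse right to left (heavy = foot alone; LL = one foot; stranded L unfooted): ka (ˈklu.mi) (ˈdi:.glu) (ˈbag) (ˈka:.se) (ˈnut).
Foot heads: 2, 4, 6, 7, 9.
Primary stress on the rightmost head = syllable 9.
Secondary stress on 2, 4, 6, 7: ka.ˌklu.mi.ˌdi:.glu.ˌbag.ˌka:.se.ˈnut.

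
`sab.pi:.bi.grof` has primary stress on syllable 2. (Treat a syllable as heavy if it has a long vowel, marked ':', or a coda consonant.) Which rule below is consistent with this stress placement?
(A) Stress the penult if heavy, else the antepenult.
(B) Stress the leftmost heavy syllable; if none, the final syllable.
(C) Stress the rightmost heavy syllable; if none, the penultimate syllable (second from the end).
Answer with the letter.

A

Rule A → syllable 2 ✓.
Rule B → syllable 1 (observed: 2).
Rule C → syllable 4 (observed: 2).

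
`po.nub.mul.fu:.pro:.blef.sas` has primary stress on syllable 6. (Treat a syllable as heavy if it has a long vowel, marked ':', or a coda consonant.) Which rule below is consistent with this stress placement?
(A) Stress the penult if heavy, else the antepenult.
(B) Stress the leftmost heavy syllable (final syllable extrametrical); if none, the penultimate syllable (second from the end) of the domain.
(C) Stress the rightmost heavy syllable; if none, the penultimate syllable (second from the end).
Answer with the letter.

A

Rule A → syllable 6 ✓.
Rule B → syllable 2 (observed: 6).
Rule C → syllable 7 (observed: 6).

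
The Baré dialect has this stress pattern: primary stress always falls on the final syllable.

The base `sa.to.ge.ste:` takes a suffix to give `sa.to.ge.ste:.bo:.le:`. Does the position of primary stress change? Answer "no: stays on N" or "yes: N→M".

yes: 4→6

Base `sa.to.ge.ste:` (4 syllables):
  The word has 4 syllables; the final syllable is syllable 4 (ste:).
  → primary stress on syllable 4.
Suffixed `sa.to.ge.ste:.bo:.le:` (6 syllables):
  The word has 6 syllables; the final syllable is syllable 6 (le:).
  → primary stress on syllable 6.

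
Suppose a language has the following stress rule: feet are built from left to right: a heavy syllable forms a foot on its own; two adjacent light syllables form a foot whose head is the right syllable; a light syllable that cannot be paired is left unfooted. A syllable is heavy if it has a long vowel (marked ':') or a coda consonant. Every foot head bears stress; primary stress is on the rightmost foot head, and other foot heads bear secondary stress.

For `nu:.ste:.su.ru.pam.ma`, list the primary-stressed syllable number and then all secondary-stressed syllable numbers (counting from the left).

Weights: 1 nu: H, 2 ste: H, 3 su L, 4 ru L, 5 pam H, 6 ma L.
Parse left to right (heavy = foot alone; LL = one foot; stranded L unfooted): (ˈnu:) (ˈste:) (su.ˈru) (ˈpam) ma.
Foot heads: 1, 2, 4, 5.
Primary stress on the rightmost head = syllable 5.
Secondary stress on 1, 2, 4: ˌnu:.ˌste:.su.ˌru.ˈpam.ma.

primary 5, secondary 1, 2, 4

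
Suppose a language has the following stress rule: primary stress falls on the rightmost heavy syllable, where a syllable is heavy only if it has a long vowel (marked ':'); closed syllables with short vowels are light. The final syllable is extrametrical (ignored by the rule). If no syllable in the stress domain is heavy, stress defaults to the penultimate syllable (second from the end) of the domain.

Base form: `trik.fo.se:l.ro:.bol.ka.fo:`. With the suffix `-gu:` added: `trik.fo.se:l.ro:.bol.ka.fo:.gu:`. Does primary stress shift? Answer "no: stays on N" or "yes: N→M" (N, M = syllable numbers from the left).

Base `trik.fo.se:l.ro:.bol.ka.fo:` (7 syllables):
  The final syllable (7, fo:) is extrametrical; the stress domain is syllables 1–6.
  Weights: 1 trik L, 2 fo L, 3 se:l H, 4 ro: H, 5 bol L, 6 ka L.
  Heavy syllables in the domain: 3, 4. The rightmost is syllable 4 (ro:).
  → primary stress on syllable 4.
Suffixed `trik.fo.se:l.ro:.bol.ka.fo:.gu:` (8 syllables):
  The final syllable (8, gu:) is extrametrical; the stress domain is syllables 1–7.
  Weights: 1 trik L, 2 fo L, 3 se:l H, 4 ro: H, 5 bol L, 6 ka L, 7 fo: H.
  Heavy syllables in the domain: 3, 4, 7. The rightmost is syllable 7 (fo:).
  → primary stress on syllable 7.

yes: 4→7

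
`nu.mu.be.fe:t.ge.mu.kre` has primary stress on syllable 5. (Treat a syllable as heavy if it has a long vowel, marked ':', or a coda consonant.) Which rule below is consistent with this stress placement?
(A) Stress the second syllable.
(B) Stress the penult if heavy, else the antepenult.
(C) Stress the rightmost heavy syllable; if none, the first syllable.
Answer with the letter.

Rule A → syllable 2 (observed: 5).
Rule B → syllable 5 ✓.
Rule C → syllable 4 (observed: 5).

B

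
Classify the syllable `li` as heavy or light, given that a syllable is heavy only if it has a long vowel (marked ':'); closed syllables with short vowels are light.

light

`li`: short vowel, open (no coda). Short vowel → light.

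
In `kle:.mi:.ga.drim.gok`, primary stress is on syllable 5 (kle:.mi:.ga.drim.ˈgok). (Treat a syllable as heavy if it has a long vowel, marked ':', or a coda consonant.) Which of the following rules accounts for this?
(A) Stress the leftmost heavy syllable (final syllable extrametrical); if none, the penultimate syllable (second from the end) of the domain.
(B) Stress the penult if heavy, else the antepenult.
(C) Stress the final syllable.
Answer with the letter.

Rule A → syllable 1 (observed: 5).
Rule B → syllable 4 (observed: 5).
Rule C → syllable 5 ✓.

C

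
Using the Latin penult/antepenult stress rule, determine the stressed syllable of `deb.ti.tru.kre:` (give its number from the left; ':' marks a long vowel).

2

Classical Latin: stress the penult if heavy (long vowel or closed), else the antepenult.
Weights: 2 ti L, 3 tru L, 4 kre: H.
The penult (syllable 3, tru) is light, so stress falls on the antepenult (syllable 2, ti).
Stress on syllable 2: deb.ˈti.tru.kre:.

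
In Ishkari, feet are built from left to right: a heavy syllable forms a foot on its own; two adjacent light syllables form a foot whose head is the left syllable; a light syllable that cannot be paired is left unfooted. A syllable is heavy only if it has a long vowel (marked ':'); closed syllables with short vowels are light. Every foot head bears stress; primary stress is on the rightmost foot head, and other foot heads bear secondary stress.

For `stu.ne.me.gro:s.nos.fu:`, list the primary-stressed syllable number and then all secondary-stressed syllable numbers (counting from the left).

primary 6, secondary 1, 4

Weights: 1 stu L, 2 ne L, 3 me L, 4 gro:s H, 5 nos L, 6 fu: H.
Parse left to right (heavy = foot alone; LL = one foot; stranded L unfooted): (ˈstu.ne) me (ˈgro:s) nos (ˈfu:).
Foot heads: 1, 4, 6.
Primary stress on the rightmost head = syllable 6.
Secondary stress on 1, 4: ˌstu.ne.me.ˌgro:s.nos.ˈfu:.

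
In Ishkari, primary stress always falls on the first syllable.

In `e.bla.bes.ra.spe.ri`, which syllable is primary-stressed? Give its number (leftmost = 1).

1

The word has 6 syllables; the first syllable is syllable 1 (e).
Primary stress: syllable 1 → ˈe.bla.bes.ra.spe.ri.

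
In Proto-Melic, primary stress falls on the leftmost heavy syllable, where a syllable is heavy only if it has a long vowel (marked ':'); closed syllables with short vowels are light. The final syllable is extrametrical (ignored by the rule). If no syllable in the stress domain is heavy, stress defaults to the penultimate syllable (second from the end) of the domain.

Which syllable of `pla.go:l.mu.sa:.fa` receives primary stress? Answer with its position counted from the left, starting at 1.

The final syllable (5, fa) is extrametrical; the stress domain is syllables 1–4.
Weights: 1 pla L, 2 go:l H, 3 mu L, 4 sa: H.
Heavy syllables in the domain: 2, 4. The leftmost is syllable 2 (go:l).
Primary stress: syllable 2 → pla.ˈgo:l.mu.sa:.fa.

2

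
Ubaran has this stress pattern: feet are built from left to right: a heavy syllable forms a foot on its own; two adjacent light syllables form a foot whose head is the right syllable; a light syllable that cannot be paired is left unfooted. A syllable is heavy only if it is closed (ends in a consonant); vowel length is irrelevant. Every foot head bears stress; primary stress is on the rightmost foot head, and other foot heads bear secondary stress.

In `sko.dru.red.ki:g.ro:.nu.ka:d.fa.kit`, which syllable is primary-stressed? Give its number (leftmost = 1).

Weights: 1 sko L, 2 dru L, 3 red H, 4 ki:g H, 5 ro: L, 6 nu L, 7 ka:d H, 8 fa L, 9 kit H.
Parse left to right (heavy = foot alone; LL = one foot; stranded L unfooted): (sko.ˈdru) (ˈred) (ˈki:g) (ro:.ˈnu) (ˈka:d) fa (ˈkit).
Foot heads: 2, 3, 4, 6, 7, 9.
Primary stress on the rightmost head = syllable 9.
Primary stress: syllable 9 → sko.dru.red.ki:g.ro:.nu.ka:d.fa.ˈkit.

9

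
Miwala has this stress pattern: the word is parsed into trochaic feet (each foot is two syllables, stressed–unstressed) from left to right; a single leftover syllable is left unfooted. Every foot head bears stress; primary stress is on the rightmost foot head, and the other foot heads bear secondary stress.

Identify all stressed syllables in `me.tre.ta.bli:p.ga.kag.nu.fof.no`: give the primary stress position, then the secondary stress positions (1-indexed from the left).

primary 7, secondary 1, 3, 5

Parse left to right into trochaic (ˈσσ) feet: (ˈme.tre) (ˈta.bli:p) (ˈga.kag) (ˈnu.fof) no. Syllable 9 is left unfooted.
Foot heads (stressed positions): 1, 3, 5, 7.
End Rule Rightmost: primary stress on the rightmost head = syllable 7.
Secondary stress on 1, 3, 5: ˌme.tre.ˌta.bli:p.ˌga.kag.ˈnu.fof.no.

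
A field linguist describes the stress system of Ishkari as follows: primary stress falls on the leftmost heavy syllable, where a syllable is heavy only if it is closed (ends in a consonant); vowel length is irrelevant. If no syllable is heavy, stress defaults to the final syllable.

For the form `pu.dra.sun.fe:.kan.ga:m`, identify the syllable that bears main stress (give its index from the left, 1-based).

Weights: 1 pu L, 2 dra L, 3 sun H, 4 fe: L, 5 kan H, 6 ga:m H.
Heavy syllables in the domain: 3, 5, 6. The leftmost is syllable 3 (sun).
Primary stress: syllable 3 → pu.dra.ˈsun.fe:.kan.ga:m.

3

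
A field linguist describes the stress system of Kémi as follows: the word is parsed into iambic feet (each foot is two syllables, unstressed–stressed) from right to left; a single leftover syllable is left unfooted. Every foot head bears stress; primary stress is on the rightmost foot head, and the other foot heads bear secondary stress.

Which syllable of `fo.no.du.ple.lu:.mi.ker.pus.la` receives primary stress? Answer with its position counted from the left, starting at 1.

9

Parse right to left into iambic (σˈσ) feet: fo (no.ˈdu) (ple.ˈlu:) (mi.ˈker) (pus.ˈla). Syllable 1 is left unfooted.
Foot heads (stressed positions): 3, 5, 7, 9.
End Rule Rightmost: primary stress on the rightmost head = syllable 9.
Primary stress: syllable 9 → fo.no.du.ple.lu:.mi.ker.pus.ˈla.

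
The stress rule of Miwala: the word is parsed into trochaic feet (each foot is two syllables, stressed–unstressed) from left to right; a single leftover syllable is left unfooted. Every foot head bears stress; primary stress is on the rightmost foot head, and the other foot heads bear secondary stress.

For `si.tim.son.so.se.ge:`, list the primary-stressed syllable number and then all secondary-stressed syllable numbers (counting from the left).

Parse left to right into trochaic (ˈσσ) feet: (ˈsi.tim) (ˈson.so) (ˈse.ge:).
Foot heads (stressed positions): 1, 3, 5.
End Rule Rightmost: primary stress on the rightmost head = syllable 5.
Secondary stress on 1, 3: ˌsi.tim.ˌson.so.ˈse.ge:.

primary 5, secondary 1, 3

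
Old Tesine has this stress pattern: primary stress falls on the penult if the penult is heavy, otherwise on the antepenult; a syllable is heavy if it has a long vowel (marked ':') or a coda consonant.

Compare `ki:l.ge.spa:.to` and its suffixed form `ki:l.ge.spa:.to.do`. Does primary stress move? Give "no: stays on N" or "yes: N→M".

Base `ki:l.ge.spa:.to` (4 syllables):
  Weights: 2 ge L, 3 spa: H, 4 to L.
  The penult (syllable 3, spa:) is heavy, so it takes stress.
  → primary stress on syllable 3.
Suffixed `ki:l.ge.spa:.to.do` (5 syllables):
  Weights: 3 spa: H, 4 to L, 5 do L.
  The penult (syllable 4, to) is light, so stress falls on the antepenult (syllable 3, spa:).
  → primary stress on syllable 3.

no: stays on 3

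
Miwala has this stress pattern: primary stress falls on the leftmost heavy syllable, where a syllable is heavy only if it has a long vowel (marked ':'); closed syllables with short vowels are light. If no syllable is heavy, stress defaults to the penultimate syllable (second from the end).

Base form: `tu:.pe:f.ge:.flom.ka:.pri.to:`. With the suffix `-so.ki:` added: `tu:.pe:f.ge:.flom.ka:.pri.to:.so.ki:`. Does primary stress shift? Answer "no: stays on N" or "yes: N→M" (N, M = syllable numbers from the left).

Base `tu:.pe:f.ge:.flom.ka:.pri.to:` (7 syllables):
  Weights: 1 tu: H, 2 pe:f H, 3 ge: H, 4 flom L, 5 ka: H, 6 pri L, 7 to: H.
  Heavy syllables in the domain: 1, 2, 3, 5, 7. The leftmost is syllable 1 (tu:).
  → primary stress on syllable 1.
Suffixed `tu:.pe:f.ge:.flom.ka:.pri.to:.so.ki:` (9 syllables):
  Weights: 1 tu: H, 2 pe:f H, 3 ge: H, 4 flom L, 5 ka: H, 6 pri L, 7 to: H, 8 so L, 9 ki: H.
  Heavy syllables in the domain: 1, 2, 3, 5, 7, 9. The leftmost is syllable 1 (tu:).
  → primary stress on syllable 1.

no: stays on 1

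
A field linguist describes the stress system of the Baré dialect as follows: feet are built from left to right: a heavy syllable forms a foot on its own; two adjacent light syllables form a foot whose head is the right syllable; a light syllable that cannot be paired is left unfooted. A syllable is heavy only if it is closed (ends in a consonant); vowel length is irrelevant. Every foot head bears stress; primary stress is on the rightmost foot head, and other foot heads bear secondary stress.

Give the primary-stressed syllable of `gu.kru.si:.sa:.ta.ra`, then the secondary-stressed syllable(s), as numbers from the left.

primary 6, secondary 2, 4

Weights: 1 gu L, 2 kru L, 3 si: L, 4 sa: L, 5 ta L, 6 ra L.
Parse left to right (heavy = foot alone; LL = one foot; stranded L unfooted): (gu.ˈkru) (si:.ˈsa:) (ta.ˈra).
Foot heads: 2, 4, 6.
Primary stress on the rightmost head = syllable 6.
Secondary stress on 2, 4: gu.ˌkru.si:.ˌsa:.ta.ˈra.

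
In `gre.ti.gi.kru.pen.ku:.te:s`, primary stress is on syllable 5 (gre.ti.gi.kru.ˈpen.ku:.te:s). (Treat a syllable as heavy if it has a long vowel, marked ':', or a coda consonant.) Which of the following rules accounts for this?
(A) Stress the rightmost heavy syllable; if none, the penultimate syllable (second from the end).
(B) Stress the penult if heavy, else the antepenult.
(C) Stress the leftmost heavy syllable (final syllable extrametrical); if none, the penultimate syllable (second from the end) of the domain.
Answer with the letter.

Rule A → syllable 7 (observed: 5).
Rule B → syllable 6 (observed: 5).
Rule C → syllable 5 ✓.

C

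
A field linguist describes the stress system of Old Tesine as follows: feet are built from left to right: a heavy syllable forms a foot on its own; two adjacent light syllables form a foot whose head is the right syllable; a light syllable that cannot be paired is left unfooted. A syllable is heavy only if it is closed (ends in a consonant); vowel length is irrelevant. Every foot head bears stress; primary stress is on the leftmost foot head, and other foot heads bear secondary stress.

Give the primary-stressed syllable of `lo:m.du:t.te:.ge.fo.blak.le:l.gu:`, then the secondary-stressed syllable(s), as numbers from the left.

Weights: 1 lo:m H, 2 du:t H, 3 te: L, 4 ge L, 5 fo L, 6 blak H, 7 le:l H, 8 gu: L.
Parse left to right (heavy = foot alone; LL = one foot; stranded L unfooted): (ˈlo:m) (ˈdu:t) (te:.ˈge) fo (ˈblak) (ˈle:l) gu:.
Foot heads: 1, 2, 4, 6, 7.
Primary stress on the leftmost head = syllable 1.
Secondary stress on 2, 4, 6, 7: ˈlo:m.ˌdu:t.te:.ˌge.fo.ˌblak.ˌle:l.gu:.

primary 1, secondary 2, 4, 6, 7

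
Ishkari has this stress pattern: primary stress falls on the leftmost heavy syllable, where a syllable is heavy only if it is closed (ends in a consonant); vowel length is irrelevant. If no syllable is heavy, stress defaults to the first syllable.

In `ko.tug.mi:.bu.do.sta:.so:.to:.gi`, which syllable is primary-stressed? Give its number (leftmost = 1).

Weights: 1 ko L, 2 tug H, 3 mi: L, 4 bu L, 5 do L, 6 sta: L, 7 so: L, 8 to: L, 9 gi L.
Heavy syllables in the domain: 2. The leftmost is syllable 2 (tug).
Primary stress: syllable 2 → ko.ˈtug.mi:.bu.do.sta:.so:.to:.gi.

2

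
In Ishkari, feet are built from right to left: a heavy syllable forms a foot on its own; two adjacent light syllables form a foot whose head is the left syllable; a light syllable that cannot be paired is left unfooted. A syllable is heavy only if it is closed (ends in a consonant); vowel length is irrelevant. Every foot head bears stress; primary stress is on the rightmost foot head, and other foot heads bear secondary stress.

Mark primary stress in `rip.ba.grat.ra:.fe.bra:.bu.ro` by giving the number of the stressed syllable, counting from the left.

7

Weights: 1 rip H, 2 ba L, 3 grat H, 4 ra: L, 5 fe L, 6 bra: L, 7 bu L, 8 ro L.
Parse right to left (heavy = foot alone; LL = one foot; stranded L unfooted): (ˈrip) ba (ˈgrat) ra: (ˈfe.bra:) (ˈbu.ro).
Foot heads: 1, 3, 5, 7.
Primary stress on the rightmost head = syllable 7.
Primary stress: syllable 7 → rip.ba.grat.ra:.fe.bra:.ˈbu.ro.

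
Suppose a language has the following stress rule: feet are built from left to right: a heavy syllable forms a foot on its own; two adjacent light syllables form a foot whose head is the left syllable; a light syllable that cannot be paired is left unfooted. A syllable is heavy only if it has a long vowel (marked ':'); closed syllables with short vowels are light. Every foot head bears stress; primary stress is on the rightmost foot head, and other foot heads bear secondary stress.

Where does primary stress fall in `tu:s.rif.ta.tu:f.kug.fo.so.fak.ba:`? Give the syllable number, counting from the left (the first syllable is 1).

Weights: 1 tu:s H, 2 rif L, 3 ta L, 4 tu:f H, 5 kug L, 6 fo L, 7 so L, 8 fak L, 9 ba: H.
Parse left to right (heavy = foot alone; LL = one foot; stranded L unfooted): (ˈtu:s) (ˈrif.ta) (ˈtu:f) (ˈkug.fo) (ˈso.fak) (ˈba:).
Foot heads: 1, 2, 4, 5, 7, 9.
Primary stress on the rightmost head = syllable 9.
Primary stress: syllable 9 → tu:s.rif.ta.tu:f.kug.fo.so.fak.ˈba:.

9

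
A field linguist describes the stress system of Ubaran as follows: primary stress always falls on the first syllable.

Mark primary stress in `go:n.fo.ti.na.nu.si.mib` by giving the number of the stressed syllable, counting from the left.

The word has 7 syllables; the first syllable is syllable 1 (go:n).
Primary stress: syllable 1 → ˈgo:n.fo.ti.na.nu.si.mib.

1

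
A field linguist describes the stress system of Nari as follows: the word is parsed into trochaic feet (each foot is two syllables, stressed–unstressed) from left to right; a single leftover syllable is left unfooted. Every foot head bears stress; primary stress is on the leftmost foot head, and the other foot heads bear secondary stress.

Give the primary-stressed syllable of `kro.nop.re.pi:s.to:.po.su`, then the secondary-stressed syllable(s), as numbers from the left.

primary 1, secondary 3, 5

Parse left to right into trochaic (ˈσσ) feet: (ˈkro.nop) (ˈre.pi:s) (ˈto:.po) su. Syllable 7 is left unfooted.
Foot heads (stressed positions): 1, 3, 5.
End Rule Leftmost: primary stress on the leftmost head = syllable 1.
Secondary stress on 3, 5: ˈkro.nop.ˌre.pi:s.ˌto:.po.su.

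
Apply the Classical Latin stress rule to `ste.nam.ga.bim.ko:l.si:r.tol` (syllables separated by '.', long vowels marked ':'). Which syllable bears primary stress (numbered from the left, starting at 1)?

6

Classical Latin: stress the penult if heavy (long vowel or closed), else the antepenult.
Weights: 5 ko:l H, 6 si:r H, 7 tol H.
The penult (syllable 6, si:r) is heavy, so it takes stress.
Stress on syllable 6: ste.nam.ga.bim.ko:l.ˈsi:r.tol.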